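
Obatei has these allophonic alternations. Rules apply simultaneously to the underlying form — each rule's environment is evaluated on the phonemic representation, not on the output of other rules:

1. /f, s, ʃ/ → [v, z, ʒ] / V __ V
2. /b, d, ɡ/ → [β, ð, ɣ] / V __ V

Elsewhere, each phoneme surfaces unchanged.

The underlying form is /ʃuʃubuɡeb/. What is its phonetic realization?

/ʃ/ — word-initial; rule 1 does not apply here → [ʃ].
/u/ stays [u].
Rule 1 applies to /ʃ/ (between /u/ and /u/: between two vowels) → [ʒ].
/u/ (between /ʃ/ and /b/): no rule targets it → [u].
/b/ (between /u/ and /u/) occurs between two vowels → [β] by rule 2.
/u/ — not in any rule's target class → [u].
/ɡ/ (between /u/ and /e/): between two vowels, so rule 2 applies → [ɣ].
/e/ — not in any rule's target class → [e].
/b/ (word-final) is in the target of rule 2 but the environment (between two vowels) is not met → [b].

[ʃuʒuβuɣeb]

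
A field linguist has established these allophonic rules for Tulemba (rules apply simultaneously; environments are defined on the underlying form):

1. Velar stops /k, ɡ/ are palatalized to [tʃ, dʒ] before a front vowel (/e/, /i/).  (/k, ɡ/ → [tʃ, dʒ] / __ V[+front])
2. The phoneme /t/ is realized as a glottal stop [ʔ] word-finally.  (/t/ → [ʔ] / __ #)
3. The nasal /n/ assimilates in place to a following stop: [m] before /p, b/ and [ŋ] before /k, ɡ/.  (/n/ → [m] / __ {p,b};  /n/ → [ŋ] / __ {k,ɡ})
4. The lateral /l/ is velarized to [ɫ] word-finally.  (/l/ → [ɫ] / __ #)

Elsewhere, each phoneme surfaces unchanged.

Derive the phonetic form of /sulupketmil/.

/s/ stays [s].
/u/ (between /s/ and /l/): no rule targets it → [u].
/l/ (between /u/ and /u/) fails the environment for rule 4, so it stays [l].
/u/ — not in any rule's target class → [u].
/p/ (between /u/ and /k/) is unaffected → [p].
/k/ (between /p/ and /e/) occurs before a front vowel → [tʃ] by rule 1.
/e/ stays [e].
/t/ (between /e/ and /m/): rule 2 targets it, but not word-finally → unchanged [t].
/m/ (between /t/ and /i/) is unaffected → [m].
/i/ stays [i].
/l/ (word-final): word-finally, so rule 4 applies → [ɫ].

[suluptʃetmiɫ]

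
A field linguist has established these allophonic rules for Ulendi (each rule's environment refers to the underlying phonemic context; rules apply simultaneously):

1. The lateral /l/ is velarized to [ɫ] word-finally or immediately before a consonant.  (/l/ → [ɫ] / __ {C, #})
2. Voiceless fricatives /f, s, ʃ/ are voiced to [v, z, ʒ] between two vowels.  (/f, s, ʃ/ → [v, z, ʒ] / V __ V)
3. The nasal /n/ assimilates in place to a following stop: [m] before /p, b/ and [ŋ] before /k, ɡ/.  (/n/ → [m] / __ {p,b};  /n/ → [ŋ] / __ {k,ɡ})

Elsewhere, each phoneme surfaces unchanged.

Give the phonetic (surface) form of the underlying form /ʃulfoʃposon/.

[ʃuɫfoʃpozon]

/ʃ/ — word-initial; rule 2 does not apply here → [ʃ].
/l/ — between /u/ and /f/, word-finally or immediately before a consonant — surfaces as [ɫ] (rule 1).
/f/ (between /l/ and /o/) fails the environment for rule 2, so it stays [f].
/ʃ/ (between /o/ and /p/): rule 2 targets it, but not between two vowels → unchanged [ʃ].
Rule 2 applies to /s/ (between /o/ and /o/: between two vowels) → [z].
/n/ (word-final) is in the target of rule 3 but the environment (before a labial or velar stop) is not met → [n].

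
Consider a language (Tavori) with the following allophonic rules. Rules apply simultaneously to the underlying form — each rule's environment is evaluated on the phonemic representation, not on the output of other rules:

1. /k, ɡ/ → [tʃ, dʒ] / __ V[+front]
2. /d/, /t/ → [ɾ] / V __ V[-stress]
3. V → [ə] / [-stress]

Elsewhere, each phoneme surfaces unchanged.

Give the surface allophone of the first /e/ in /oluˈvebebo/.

/e/ (between /v/ and /b/) fails the environment for rule 3, so it stays [e].

[e]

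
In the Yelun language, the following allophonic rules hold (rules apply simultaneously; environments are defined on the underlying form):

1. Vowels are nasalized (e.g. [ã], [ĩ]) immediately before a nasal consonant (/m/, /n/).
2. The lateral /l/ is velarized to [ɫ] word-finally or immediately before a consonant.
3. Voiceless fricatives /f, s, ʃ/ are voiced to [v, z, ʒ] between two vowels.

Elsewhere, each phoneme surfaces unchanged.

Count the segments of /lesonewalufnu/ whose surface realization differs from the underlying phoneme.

Segments that undergo a rule: /s/ → [z] (rule 3); /o/ → [õ] (rule 1).
All other segments surface unchanged.

2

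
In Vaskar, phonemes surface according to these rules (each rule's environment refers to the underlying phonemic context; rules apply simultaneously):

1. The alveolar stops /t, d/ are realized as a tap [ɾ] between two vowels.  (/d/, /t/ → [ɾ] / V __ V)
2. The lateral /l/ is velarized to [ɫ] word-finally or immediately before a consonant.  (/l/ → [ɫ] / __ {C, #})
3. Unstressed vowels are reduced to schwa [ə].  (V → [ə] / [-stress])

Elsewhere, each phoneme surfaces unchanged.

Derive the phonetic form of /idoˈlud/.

[əɾəˈlud]

/i/ meets the environment for rule 3 (in an unstressed syllable) → [ə].
Rule 1 applies to /d/ (between /i/ and /o/: between two vowels) → [ɾ].
Rule 3 applies to /o/ (between /d/ and /l/: in an unstressed syllable) → [ə].
/l/ — between /o/ and /u/; rule 2 does not apply here → [l].
/u/ (between /l/ and /d/) is in the target of rule 3 but the environment (in an unstressed syllable) is not met → [u].
/d/ — word-final; rule 1 does not apply here → [d].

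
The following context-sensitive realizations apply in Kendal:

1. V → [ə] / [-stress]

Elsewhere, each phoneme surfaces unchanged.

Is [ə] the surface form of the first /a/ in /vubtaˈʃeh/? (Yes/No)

Yes

/a/ (between /t/ and /ʃ/): in an unstressed syllable, so rule 1 applies → [ə].
The actual realization is [ə], which matches [ə].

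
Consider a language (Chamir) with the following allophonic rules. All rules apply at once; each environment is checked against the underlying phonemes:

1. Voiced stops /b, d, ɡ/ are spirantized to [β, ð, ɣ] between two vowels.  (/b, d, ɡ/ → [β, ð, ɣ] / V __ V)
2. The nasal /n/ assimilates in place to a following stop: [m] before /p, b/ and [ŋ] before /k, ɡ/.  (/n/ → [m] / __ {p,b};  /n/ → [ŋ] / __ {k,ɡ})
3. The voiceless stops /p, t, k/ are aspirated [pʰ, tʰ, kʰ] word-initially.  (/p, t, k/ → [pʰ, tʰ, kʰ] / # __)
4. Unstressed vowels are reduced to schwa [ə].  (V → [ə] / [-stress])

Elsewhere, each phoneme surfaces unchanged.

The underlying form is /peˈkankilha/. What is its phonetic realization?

/p/ — word-initial, word-initially — surfaces as [pʰ] (rule 3).
/e/ (between /p/ and /k/) occurs in an unstressed syllable → [ə] by rule 4.
/k/ (between /e/ and /a/): rule 3 targets it, but not word-initially → unchanged [k].
/a/ (between /k/ and /n/): rule 4 targets it, but not in an unstressed syllable → unchanged [a].
/n/ (between /a/ and /k/): before a labial or velar stop, so rule 2 applies → [ŋ].
/k/ — between /n/ and /i/; rule 3 does not apply here → [k].
/i/ — between /k/ and /l/, in an unstressed syllable — surfaces as [ə] (rule 4).
/l/ (between /i/ and /h/): no rule targets it → [l].
/h/ — not in any rule's target class → [h].
Rule 4 applies to /a/ (word-final: in an unstressed syllable) → [ə].

[pʰəˈkaŋkəlhə]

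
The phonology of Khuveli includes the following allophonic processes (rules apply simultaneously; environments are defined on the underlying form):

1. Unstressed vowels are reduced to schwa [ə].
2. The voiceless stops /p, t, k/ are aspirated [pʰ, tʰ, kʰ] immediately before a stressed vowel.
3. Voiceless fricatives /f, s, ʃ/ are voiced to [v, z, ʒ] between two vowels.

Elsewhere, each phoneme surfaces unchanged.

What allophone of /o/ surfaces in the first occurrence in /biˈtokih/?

/o/ (between /t/ and /k/) is in the target of rule 1 but the environment (in an unstressed syllable) is not met → [o].

[o]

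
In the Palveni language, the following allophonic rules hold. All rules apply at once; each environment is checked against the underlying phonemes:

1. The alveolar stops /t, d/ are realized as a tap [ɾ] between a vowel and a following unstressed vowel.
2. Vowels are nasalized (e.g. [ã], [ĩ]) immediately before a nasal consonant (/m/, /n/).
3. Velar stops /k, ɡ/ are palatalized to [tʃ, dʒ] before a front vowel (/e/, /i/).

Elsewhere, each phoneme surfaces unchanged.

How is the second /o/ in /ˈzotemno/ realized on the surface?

/o/ — word-final; rule 2 does not apply here → [o].

[o]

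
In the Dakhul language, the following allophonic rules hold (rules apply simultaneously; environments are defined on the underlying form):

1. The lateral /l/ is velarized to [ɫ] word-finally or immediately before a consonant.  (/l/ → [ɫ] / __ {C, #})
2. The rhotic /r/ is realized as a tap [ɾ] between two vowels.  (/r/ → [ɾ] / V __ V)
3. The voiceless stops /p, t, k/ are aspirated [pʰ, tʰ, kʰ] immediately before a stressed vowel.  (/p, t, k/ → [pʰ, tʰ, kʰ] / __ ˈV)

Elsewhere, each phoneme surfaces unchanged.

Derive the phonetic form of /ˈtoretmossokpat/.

Rule 3 applies to /t/ (word-initial: immediately before a stressed vowel) → [tʰ].
/o/ — not in any rule's target class → [o].
/r/ meets the environment for rule 2 (between two vowels) → [ɾ].
/e/ stays [e].
/t/ (between /e/ and /m/) fails the environment for rule 3, so it stays [t].
/m/ (between /t/ and /o/): no rule targets it → [m].
/o/ — not in any rule's target class → [o].
/s/ stays [s].
/s/ — not in any rule's target class → [s].
/o/ (between /s/ and /k/) is unaffected → [o].
/k/ (between /o/ and /p/) is in the target of rule 3 but the environment (immediately before a stressed vowel) is not met → [k].
/p/ (between /k/ and /a/): rule 3 targets it, but not immediately before a stressed vowel → unchanged [p].
/a/ (between /p/ and /t/) is unaffected → [a].
/t/ (word-final) is in the target of rule 3 but the environment (immediately before a stressed vowel) is not met → [t].

[ˈtʰoɾetmossokpat]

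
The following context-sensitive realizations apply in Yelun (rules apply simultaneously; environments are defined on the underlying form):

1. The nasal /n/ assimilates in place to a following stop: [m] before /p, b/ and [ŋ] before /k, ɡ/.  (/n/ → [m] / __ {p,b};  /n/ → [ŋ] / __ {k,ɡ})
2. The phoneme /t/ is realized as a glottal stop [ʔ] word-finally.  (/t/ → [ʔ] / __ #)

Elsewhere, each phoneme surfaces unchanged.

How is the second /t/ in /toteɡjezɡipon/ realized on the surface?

[t]

/t/ (between /o/ and /e/) fails the environment for rule 2, so it stays [t].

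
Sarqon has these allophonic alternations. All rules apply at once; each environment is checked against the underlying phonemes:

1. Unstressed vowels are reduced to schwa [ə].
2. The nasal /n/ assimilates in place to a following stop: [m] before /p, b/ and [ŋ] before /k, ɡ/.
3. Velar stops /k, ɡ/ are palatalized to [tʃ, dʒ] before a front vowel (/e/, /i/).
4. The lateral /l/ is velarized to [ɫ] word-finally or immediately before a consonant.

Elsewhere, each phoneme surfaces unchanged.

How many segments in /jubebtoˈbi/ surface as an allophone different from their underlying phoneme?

Segments that undergo a rule: /u/ → [ə] (rule 1); /e/ → [ə] (rule 1); /o/ → [ə] (rule 1).
All other segments surface unchanged.

3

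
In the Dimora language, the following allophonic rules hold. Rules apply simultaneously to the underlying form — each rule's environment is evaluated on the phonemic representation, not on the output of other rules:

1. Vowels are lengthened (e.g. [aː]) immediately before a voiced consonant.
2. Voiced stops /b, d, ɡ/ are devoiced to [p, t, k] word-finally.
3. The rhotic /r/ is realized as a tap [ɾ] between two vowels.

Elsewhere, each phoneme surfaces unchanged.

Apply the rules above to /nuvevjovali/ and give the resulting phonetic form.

[nuːveːvjoːvaːli]

/u/ — between /n/ and /v/, before a voiced consonant — surfaces as [uː] (rule 1).
/e/ meets the environment for rule 1 (before a voiced consonant) → [eː].
/o/ (between /j/ and /v/) occurs before a voiced consonant → [oː] by rule 1.
/a/ (between /v/ and /l/): before a voiced consonant, so rule 1 applies → [aː].
/i/ (word-final): rule 1 targets it, but not before a voiced consonant → unchanged [i].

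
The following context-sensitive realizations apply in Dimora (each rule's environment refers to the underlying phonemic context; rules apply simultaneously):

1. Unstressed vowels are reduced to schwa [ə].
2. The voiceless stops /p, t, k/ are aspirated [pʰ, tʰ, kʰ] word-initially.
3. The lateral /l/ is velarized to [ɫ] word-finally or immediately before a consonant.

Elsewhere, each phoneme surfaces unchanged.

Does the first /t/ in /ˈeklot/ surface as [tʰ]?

No

/t/ (word-final): rule 2 targets it, but not word-initially → unchanged [t].
The actual realization is [t], not [tʰ].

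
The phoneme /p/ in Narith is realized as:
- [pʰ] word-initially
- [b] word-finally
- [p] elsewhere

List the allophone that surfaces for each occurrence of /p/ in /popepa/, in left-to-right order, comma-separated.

[pʰ], [p], [p]

Occurrence 1 (position 1): word-initially → [pʰ].
Occurrence 2 (position 3): no conditioning environment matches → elsewhere allophone [p].
Occurrence 3 (position 5): no conditioning environment matches → elsewhere allophone [p].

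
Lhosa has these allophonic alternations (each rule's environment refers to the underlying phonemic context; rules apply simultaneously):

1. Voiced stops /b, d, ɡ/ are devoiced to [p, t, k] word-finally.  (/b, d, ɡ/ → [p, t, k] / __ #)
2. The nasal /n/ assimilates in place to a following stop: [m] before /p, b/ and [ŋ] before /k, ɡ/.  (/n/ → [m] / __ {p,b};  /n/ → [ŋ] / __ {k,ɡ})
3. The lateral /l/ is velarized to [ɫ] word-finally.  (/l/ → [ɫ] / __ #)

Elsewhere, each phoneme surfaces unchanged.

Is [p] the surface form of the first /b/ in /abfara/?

/b/ — between /a/ and /f/; rule 1 does not apply here → [b].
The actual realization is [b], not [p].

No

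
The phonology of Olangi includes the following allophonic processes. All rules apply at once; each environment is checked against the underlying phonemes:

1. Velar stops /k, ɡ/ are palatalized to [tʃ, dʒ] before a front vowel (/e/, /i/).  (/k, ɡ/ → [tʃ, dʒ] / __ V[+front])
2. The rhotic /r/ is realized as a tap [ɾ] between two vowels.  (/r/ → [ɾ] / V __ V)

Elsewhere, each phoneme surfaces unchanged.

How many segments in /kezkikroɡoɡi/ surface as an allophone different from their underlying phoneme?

3

Segments that undergo a rule: /k/ → [tʃ] (rule 1); /k/ → [tʃ] (rule 1); /ɡ/ → [dʒ] (rule 1).
All other segments surface unchanged.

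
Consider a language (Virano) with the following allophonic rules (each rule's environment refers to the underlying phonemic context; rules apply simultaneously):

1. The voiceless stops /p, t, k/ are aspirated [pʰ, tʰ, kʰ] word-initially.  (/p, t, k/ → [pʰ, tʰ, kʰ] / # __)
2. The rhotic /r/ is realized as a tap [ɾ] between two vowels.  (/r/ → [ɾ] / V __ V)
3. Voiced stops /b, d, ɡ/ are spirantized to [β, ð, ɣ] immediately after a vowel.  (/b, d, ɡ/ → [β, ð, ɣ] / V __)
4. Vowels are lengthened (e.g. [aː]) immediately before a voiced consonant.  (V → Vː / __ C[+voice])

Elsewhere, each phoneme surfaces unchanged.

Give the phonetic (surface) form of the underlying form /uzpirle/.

/u/ (word-initial) occurs before a voiced consonant → [uː] by rule 4.
/z/ (between /u/ and /p/): no rule targets it → [z].
/p/ (between /z/ and /i/): rule 1 targets it, but not word-initially → unchanged [p].
/i/ — between /p/ and /r/, before a voiced consonant — surfaces as [iː] (rule 4).
/r/ — between /i/ and /l/; rule 2 does not apply here → [r].
/l/ — not in any rule's target class → [l].
/e/ (word-final) fails the environment for rule 4, so it stays [e].

[uːzpiːrle]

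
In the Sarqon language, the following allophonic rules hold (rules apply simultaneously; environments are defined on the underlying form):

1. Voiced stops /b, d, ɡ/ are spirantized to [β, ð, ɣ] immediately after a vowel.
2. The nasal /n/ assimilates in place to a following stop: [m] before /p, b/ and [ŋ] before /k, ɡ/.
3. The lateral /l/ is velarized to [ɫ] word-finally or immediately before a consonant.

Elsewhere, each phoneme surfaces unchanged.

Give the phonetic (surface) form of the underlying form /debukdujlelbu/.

/d/ (word-initial) fails the environment for rule 1, so it stays [d].
/e/ stays [e].
/b/ (between /e/ and /u/) occurs immediately after a vowel → [β] by rule 1.
/u/ stays [u].
/k/ (between /u/ and /d/) is unaffected → [k].
/d/ (between /k/ and /u/) fails the environment for rule 1, so it stays [d].
/u/ (between /d/ and /j/) is unaffected → [u].
/j/ (between /u/ and /l/): no rule targets it → [j].
/l/ (between /j/ and /e/): rule 3 targets it, but not word-finally or immediately before a consonant → unchanged [l].
/e/ (between /l/ and /l/): no rule targets it → [e].
/l/ (between /e/ and /b/): word-finally or immediately before a consonant, so rule 3 applies → [ɫ].
/b/ — between /l/ and /u/; rule 1 does not apply here → [b].
/u/ stays [u].

[deβukdujleɫbu]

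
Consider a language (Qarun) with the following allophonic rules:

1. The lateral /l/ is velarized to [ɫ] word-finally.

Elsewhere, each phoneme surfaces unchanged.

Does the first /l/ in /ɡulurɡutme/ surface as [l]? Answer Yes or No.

/l/ (between /u/ and /u/) fails the environment for rule 1, so it stays [l].
The actual realization is [l], which matches [l].

Yes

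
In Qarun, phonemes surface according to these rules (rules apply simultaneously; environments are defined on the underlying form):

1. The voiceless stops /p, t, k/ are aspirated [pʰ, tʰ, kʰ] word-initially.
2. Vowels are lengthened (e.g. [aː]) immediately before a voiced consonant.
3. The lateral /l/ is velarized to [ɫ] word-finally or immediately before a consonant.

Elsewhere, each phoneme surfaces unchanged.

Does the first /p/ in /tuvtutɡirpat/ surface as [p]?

Yes

/p/ — between /r/ and /a/; rule 1 does not apply here → [p].
The actual realization is [p], which matches [p].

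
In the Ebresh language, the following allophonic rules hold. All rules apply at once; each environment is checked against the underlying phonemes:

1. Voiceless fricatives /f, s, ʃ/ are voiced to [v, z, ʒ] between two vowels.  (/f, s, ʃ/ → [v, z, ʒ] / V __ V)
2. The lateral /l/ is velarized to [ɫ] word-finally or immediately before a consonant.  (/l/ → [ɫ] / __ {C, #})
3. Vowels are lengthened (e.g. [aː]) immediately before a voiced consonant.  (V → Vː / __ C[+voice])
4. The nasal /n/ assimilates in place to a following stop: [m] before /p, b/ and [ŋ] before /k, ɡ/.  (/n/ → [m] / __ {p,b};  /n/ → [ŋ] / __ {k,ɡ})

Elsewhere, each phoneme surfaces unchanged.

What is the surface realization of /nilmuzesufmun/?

/n/ (word-initial) fails the environment for rule 4, so it stays [n].
/i/ (between /n/ and /l/): before a voiced consonant, so rule 3 applies → [iː].
/l/ (between /i/ and /m/): word-finally or immediately before a consonant, so rule 2 applies → [ɫ].
/m/ (between /l/ and /u/): no rule targets it → [m].
/u/ (between /m/ and /z/): before a voiced consonant, so rule 3 applies → [uː].
/z/ (between /u/ and /e/) is unaffected → [z].
/e/ — between /z/ and /s/; rule 3 does not apply here → [e].
/s/ — between /e/ and /u/, between two vowels — surfaces as [z] (rule 1).
/u/ (between /s/ and /f/) is in the target of rule 3 but the environment (before a voiced consonant) is not met → [u].
/f/ (between /u/ and /m/) fails the environment for rule 1, so it stays [f].
/m/ — not in any rule's target class → [m].
/u/ meets the environment for rule 3 (before a voiced consonant) → [uː].
/n/ (word-final) fails the environment for rule 4, so it stays [n].

[niːɫmuːzezufmuːn]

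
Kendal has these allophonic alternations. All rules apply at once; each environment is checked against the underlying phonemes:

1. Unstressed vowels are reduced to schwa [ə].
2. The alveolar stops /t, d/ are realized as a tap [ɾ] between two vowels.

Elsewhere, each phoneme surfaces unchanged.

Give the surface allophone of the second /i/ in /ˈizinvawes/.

[ə]

/i/ (between /z/ and /n/) occurs in an unstressed syllable → [ə] by rule 1.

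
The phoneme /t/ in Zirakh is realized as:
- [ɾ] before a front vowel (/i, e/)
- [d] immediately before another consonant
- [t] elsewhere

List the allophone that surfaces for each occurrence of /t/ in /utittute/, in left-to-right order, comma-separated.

Occurrence 1 (position 2): before a front vowel (/i, e/) → [ɾ].
Occurrence 2 (position 4): immediately before another consonant → [d].
Occurrence 3 (position 5): no conditioning environment matches → elsewhere allophone [t].
Occurrence 4 (position 7): before a front vowel (/i, e/) → [ɾ].

[ɾ], [d], [t], [ɾ]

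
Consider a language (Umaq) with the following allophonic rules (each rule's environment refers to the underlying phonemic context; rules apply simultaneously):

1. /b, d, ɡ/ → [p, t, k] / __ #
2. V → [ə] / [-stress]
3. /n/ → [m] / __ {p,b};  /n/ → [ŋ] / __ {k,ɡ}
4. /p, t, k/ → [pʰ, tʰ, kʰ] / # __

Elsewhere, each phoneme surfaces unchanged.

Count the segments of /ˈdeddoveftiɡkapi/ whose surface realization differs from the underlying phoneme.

Segments that undergo a rule: /o/ → [ə] (rule 2); /e/ → [ə] (rule 2); /i/ → [ə] (rule 2); /a/ → [ə] (rule 2); /i/ → [ə] (rule 2).
All other segments surface unchanged.

5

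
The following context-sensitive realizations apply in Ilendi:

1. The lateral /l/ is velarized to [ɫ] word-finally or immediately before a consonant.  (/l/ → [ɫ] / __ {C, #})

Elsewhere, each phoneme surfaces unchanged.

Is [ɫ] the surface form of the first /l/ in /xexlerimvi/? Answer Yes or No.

/l/ (between /x/ and /e/) is in the target of rule 1 but the environment (word-finally or immediately before a consonant) is not met → [l].
The actual realization is [l], not [ɫ].

No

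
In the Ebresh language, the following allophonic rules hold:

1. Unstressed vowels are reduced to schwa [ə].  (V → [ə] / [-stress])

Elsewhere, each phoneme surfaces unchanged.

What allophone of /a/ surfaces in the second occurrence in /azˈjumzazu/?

/a/ (between /z/ and /z/): in an unstressed syllable, so rule 1 applies → [ə].

[ə]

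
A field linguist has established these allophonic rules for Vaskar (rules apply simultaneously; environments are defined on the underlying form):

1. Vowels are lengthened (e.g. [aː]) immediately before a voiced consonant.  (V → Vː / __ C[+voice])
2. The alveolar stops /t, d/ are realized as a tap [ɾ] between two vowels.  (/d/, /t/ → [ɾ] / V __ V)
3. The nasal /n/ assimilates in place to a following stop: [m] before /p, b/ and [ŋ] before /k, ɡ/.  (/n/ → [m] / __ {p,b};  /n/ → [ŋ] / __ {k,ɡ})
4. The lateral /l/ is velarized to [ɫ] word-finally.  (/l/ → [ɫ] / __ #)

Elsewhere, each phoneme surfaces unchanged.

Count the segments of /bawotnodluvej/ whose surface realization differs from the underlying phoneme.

4

Segments that undergo a rule: /a/ → [aː] (rule 1); /o/ → [oː] (rule 1); /u/ → [uː] (rule 1); /e/ → [eː] (rule 1).
All other segments surface unchanged.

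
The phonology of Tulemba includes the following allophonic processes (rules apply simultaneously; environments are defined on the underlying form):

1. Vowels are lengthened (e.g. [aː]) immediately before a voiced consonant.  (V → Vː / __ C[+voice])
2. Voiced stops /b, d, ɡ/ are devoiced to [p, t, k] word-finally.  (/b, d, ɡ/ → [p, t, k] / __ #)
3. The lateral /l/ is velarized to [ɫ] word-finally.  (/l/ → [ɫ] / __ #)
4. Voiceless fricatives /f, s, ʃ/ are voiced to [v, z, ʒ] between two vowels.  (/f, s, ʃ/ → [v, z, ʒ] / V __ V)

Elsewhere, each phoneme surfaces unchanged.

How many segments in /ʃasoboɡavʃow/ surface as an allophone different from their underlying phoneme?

Segments that undergo a rule: /s/ → [z] (rule 4); /o/ → [oː] (rule 1); /o/ → [oː] (rule 1); /a/ → [aː] (rule 1); /o/ → [oː] (rule 1).
All other segments surface unchanged.

5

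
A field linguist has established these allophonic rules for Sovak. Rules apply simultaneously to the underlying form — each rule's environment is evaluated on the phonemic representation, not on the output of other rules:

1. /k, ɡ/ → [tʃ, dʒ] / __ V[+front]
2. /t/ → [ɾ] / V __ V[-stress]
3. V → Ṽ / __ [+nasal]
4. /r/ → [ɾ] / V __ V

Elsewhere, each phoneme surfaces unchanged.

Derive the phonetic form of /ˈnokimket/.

/n/ (word-initial): no rule targets it → [n].
/o/ (between /n/ and /k/): rule 3 targets it, but not before a nasal consonant → unchanged [o].
/k/ — between /o/ and /i/, before a front vowel — surfaces as [tʃ] (rule 1).
/i/ meets the environment for rule 3 (before a nasal consonant) → [ĩ].
/m/ — not in any rule's target class → [m].
/k/ meets the environment for rule 1 (before a front vowel) → [tʃ].
/e/ (between /k/ and /t/): rule 3 targets it, but not before a nasal consonant → unchanged [e].
/t/ (word-final): rule 2 targets it, but not between a vowel and a following unstressed vowel → unchanged [t].

[ˈnotʃĩmtʃet]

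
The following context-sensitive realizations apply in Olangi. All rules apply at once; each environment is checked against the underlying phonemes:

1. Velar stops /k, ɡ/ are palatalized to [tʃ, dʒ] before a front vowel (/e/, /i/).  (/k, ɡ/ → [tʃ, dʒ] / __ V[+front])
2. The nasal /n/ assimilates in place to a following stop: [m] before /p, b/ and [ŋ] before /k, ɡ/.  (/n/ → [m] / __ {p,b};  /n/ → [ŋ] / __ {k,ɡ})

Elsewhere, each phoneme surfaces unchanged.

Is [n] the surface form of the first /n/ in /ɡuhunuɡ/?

/n/ (between /u/ and /u/) is in the target of rule 2 but the environment (before a labial or velar stop) is not met → [n].
The actual realization is [n], which matches [n].

Yes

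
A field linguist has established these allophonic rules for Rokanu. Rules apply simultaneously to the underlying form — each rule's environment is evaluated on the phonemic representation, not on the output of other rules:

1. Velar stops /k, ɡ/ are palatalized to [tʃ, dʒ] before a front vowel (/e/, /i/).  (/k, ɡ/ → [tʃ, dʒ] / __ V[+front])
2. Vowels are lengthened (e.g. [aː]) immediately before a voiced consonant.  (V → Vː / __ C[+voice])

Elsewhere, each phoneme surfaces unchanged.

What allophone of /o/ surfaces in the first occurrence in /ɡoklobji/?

[o]

/o/ — between /ɡ/ and /k/; rule 2 does not apply here → [o].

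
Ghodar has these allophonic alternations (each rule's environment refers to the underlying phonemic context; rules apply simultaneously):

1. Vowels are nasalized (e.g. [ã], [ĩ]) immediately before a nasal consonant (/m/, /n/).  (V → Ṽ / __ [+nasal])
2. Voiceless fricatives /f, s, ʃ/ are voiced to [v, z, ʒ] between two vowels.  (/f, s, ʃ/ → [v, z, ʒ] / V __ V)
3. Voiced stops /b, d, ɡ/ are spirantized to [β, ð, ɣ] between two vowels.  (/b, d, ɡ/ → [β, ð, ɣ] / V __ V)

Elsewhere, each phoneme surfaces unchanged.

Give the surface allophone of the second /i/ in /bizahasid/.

/i/ — between /s/ and /d/; rule 1 does not apply here → [i].

[i]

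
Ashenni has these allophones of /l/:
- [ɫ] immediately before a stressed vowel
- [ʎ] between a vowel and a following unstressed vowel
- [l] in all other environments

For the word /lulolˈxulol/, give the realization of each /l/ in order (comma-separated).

[l], [ʎ], [l], [ʎ], [l]

Occurrence 1 (position 1): no conditioning environment matches → elsewhere allophone [l].
Occurrence 2 (position 3): between a vowel and a following unstressed vowel → [ʎ].
Occurrence 3 (position 5): no conditioning environment matches → elsewhere allophone [l].
Occurrence 4 (position 8): between a vowel and a following unstressed vowel → [ʎ].
Occurrence 5 (position 10): no conditioning environment matches → elsewhere allophone [l].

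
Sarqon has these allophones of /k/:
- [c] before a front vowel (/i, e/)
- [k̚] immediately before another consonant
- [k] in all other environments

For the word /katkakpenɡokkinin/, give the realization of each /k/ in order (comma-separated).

[k], [k], [k̚], [k̚], [c]

Occurrence 1 (position 1): no conditioning environment matches → elsewhere allophone [k].
Occurrence 2 (position 4): no conditioning environment matches → elsewhere allophone [k].
Occurrence 3 (position 6): immediately before another consonant → [k̚].
Occurrence 4 (position 12): immediately before another consonant → [k̚].
Occurrence 5 (position 13): before a front vowel (/i, e/) → [c].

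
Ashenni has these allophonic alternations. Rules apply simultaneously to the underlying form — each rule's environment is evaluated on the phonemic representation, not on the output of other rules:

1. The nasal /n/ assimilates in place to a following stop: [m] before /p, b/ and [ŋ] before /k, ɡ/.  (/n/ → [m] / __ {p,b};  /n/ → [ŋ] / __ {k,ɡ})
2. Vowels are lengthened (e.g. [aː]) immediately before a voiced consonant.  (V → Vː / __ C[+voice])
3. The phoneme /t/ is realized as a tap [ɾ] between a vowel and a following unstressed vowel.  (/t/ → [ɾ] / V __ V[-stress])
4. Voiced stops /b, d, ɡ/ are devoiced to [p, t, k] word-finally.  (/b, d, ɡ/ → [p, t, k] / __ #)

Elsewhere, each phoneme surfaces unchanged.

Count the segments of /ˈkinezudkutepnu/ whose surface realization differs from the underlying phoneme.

Segments that undergo a rule: /i/ → [iː] (rule 2); /e/ → [eː] (rule 2); /u/ → [uː] (rule 2); /t/ → [ɾ] (rule 3).
All other segments surface unchanged.

4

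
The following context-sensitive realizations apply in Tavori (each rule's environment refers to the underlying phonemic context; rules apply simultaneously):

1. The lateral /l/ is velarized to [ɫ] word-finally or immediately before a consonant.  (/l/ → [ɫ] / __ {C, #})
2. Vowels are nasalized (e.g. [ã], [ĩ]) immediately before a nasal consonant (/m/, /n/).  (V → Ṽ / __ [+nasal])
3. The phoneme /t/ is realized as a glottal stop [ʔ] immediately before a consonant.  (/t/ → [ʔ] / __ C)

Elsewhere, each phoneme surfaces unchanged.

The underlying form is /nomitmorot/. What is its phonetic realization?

[nõmiʔmorot]

/n/ — not in any rule's target class → [n].
Rule 2 applies to /o/ (between /n/ and /m/: before a nasal consonant) → [õ].
/m/ — not in any rule's target class → [m].
/i/ — between /m/ and /t/; rule 2 does not apply here → [i].
Rule 3 applies to /t/ (between /i/ and /m/: immediately before a consonant) → [ʔ].
/m/ (between /t/ and /o/) is unaffected → [m].
/o/ — between /m/ and /r/; rule 2 does not apply here → [o].
/r/ (between /o/ and /o/): no rule targets it → [r].
/o/ — between /r/ and /t/; rule 2 does not apply here → [o].
/t/ — word-final; rule 3 does not apply here → [t].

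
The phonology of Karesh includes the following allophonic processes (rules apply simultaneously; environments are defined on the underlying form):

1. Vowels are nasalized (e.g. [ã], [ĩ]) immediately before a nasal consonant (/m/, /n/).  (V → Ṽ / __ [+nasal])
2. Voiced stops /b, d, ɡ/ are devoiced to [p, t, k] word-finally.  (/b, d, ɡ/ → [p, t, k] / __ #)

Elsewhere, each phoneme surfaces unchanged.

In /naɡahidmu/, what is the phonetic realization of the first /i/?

/i/ (between /h/ and /d/) fails the environment for rule 1, so it stays [i].

[i]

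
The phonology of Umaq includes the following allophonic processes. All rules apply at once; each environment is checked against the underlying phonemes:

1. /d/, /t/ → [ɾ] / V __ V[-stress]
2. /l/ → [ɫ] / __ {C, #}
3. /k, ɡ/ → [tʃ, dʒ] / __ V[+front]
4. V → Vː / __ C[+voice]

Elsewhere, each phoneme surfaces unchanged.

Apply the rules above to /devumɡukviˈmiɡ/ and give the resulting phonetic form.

/d/ (word-initial): rule 1 targets it, but not between a vowel and a following unstressed vowel → unchanged [d].
/e/ (between /d/ and /v/): before a voiced consonant, so rule 4 applies → [eː].
/v/ — not in any rule's target class → [v].
Rule 4 applies to /u/ (between /v/ and /m/: before a voiced consonant) → [uː].
/m/ — not in any rule's target class → [m].
/ɡ/ (between /m/ and /u/) is in the target of rule 3 but the environment (before a front vowel) is not met → [ɡ].
/u/ (between /ɡ/ and /k/): rule 4 targets it, but not before a voiced consonant → unchanged [u].
/k/ (between /u/ and /v/): rule 3 targets it, but not before a front vowel → unchanged [k].
/v/ (between /k/ and /i/): no rule targets it → [v].
/i/ (between /v/ and /m/) occurs before a voiced consonant → [iː] by rule 4.
/m/ — not in any rule's target class → [m].
/i/ meets the environment for rule 4 (before a voiced consonant) → [iː].
/ɡ/ — word-final; rule 3 does not apply here → [ɡ].

[deːvuːmɡukviːˈmiːɡ]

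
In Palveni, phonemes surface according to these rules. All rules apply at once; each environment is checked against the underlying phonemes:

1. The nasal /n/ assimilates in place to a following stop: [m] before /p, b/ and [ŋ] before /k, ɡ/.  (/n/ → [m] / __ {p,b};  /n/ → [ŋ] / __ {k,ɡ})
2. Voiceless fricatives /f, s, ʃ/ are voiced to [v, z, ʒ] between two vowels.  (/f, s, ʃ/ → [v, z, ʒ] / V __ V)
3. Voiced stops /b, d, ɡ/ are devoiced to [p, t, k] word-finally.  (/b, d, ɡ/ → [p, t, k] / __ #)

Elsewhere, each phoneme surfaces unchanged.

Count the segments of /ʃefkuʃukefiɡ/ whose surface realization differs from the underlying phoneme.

3

Segments that undergo a rule: /ʃ/ → [ʒ] (rule 2); /f/ → [v] (rule 2); /ɡ/ → [k] (rule 3).
All other segments surface unchanged.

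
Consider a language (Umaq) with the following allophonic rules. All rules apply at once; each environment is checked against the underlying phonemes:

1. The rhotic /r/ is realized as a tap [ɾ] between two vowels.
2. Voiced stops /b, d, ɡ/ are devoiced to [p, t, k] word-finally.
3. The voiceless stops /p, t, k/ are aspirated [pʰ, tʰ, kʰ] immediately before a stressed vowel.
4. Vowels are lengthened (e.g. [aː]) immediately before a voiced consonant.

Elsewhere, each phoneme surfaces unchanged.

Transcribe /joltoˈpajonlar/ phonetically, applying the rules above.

[joːltoˈpʰaːjoːnlaːr]

/o/ (between /j/ and /l/): before a voiced consonant, so rule 4 applies → [oː].
/t/ (between /l/ and /o/) fails the environment for rule 3, so it stays [t].
/o/ (between /t/ and /p/): rule 4 targets it, but not before a voiced consonant → unchanged [o].
Rule 3 applies to /p/ (between /o/ and /a/: immediately before a stressed vowel) → [pʰ].
Rule 4 applies to /a/ (between /p/ and /j/: before a voiced consonant) → [aː].
/o/ (between /j/ and /n/): before a voiced consonant, so rule 4 applies → [oː].
Rule 4 applies to /a/ (between /l/ and /r/: before a voiced consonant) → [aː].
/r/ — word-final; rule 1 does not apply here → [r].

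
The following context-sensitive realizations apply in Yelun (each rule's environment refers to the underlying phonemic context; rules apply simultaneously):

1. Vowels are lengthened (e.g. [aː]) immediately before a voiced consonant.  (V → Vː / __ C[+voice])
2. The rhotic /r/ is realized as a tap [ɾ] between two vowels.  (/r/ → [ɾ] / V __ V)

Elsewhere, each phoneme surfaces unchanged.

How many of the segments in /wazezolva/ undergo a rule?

3

Segments that undergo a rule: /a/ → [aː] (rule 1); /e/ → [eː] (rule 1); /o/ → [oː] (rule 1).
All other segments surface unchanged.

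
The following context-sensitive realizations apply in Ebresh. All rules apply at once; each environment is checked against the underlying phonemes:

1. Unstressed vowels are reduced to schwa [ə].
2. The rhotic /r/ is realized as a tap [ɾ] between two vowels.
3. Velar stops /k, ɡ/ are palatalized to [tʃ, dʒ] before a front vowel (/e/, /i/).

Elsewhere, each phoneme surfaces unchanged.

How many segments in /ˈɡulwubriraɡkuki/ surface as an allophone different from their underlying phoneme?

Segments that undergo a rule: /u/ → [ə] (rule 1); /i/ → [ə] (rule 1); /r/ → [ɾ] (rule 2); /a/ → [ə] (rule 1); /u/ → [ə] (rule 1); /k/ → [tʃ] (rule 3); /i/ → [ə] (rule 1).
All other segments surface unchanged.

7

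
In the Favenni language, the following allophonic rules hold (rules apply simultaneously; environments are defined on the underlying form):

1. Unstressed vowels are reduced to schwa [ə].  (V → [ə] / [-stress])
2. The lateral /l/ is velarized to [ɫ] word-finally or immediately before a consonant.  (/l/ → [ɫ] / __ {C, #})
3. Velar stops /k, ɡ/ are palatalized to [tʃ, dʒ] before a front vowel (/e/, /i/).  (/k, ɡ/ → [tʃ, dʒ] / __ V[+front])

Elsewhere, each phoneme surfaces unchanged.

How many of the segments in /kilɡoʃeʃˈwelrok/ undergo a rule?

Segments that undergo a rule: /k/ → [tʃ] (rule 3); /i/ → [ə] (rule 1); /l/ → [ɫ] (rule 2); /o/ → [ə] (rule 1); /e/ → [ə] (rule 1); /l/ → [ɫ] (rule 2); /o/ → [ə] (rule 1).
All other segments surface unchanged.

7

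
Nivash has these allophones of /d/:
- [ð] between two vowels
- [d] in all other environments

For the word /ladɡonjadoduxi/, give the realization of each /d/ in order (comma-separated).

Occurrence 1 (position 3): no conditioning environment matches → elsewhere allophone [d].
Occurrence 2 (position 9): between two vowels → [ð].
Occurrence 3 (position 11): between two vowels → [ð].

[d], [ð], [ð]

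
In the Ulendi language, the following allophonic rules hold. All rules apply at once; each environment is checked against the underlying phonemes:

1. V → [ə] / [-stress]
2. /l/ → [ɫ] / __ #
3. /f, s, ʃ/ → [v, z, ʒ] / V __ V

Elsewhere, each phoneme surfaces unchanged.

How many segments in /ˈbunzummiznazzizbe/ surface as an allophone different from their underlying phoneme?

Segments that undergo a rule: /u/ → [ə] (rule 1); /i/ → [ə] (rule 1); /a/ → [ə] (rule 1); /i/ → [ə] (rule 1); /e/ → [ə] (rule 1).
All other segments surface unchanged.

5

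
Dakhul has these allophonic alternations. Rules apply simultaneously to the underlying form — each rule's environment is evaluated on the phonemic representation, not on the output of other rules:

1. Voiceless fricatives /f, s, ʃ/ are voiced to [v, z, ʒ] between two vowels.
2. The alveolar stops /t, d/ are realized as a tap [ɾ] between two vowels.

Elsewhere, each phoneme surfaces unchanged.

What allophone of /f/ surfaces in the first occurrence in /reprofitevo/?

[v]

/f/ (between /o/ and /i/): between two vowels, so rule 1 applies → [v].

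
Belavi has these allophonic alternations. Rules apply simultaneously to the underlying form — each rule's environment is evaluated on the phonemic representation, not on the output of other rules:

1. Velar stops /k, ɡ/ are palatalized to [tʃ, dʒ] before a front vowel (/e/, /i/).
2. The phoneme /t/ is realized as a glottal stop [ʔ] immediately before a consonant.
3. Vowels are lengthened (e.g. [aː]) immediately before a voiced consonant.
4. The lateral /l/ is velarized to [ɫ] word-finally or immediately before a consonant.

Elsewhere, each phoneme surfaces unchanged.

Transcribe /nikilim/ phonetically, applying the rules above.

[nitʃiːliːm]

/n/ (word-initial) is unaffected → [n].
/i/ — between /n/ and /k/; rule 3 does not apply here → [i].
/k/ (between /i/ and /i/) occurs before a front vowel → [tʃ] by rule 1.
/i/ (between /k/ and /l/) occurs before a voiced consonant → [iː] by rule 3.
/l/ (between /i/ and /i/) fails the environment for rule 4, so it stays [l].
/i/ (between /l/ and /m/): before a voiced consonant, so rule 3 applies → [iː].
/m/ stays [m].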